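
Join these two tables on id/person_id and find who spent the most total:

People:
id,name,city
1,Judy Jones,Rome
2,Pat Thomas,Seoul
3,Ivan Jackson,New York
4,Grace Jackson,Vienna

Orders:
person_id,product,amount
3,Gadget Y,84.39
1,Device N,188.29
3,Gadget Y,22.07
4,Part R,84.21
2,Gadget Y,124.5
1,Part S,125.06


Join on: people.id = orders.person_id

Joined rows:
  Ivan Jackson (New York) bought Gadget Y for $84.39
  Judy Jones (Rome) bought Device N for $188.29
  Ivan Jackson (New York) bought Gadget Y for $22.07
  Grace Jackson (Vienna) bought Part R for $84.21
  Pat Thomas (Seoul) bought Gadget Y for $124.5
  Judy Jones (Rome) bought Part S for $125.06

Total per person:
  Judy Jones: $313.35
  Pat Thomas: $124.50
  Ivan Jackson: $106.46
  Grace Jackson: $84.21

Top spender: Judy Jones ($313.35)

Judy Jones ($313.35)


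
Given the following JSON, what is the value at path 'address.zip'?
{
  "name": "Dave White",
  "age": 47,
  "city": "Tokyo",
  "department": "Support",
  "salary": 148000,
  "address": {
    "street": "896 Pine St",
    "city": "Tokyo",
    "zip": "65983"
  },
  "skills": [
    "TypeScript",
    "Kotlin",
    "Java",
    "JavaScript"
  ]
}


Query: address.zip
Path: address -> zip
Value: 65983

65983


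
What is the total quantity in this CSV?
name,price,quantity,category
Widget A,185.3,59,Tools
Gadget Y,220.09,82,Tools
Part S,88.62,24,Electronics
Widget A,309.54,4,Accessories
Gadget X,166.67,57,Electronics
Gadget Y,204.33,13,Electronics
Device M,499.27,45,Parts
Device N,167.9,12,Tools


Computing total quantity:
Values: [59, 82, 24, 4, 57, 13, 45, 12]
Sum = 296

296


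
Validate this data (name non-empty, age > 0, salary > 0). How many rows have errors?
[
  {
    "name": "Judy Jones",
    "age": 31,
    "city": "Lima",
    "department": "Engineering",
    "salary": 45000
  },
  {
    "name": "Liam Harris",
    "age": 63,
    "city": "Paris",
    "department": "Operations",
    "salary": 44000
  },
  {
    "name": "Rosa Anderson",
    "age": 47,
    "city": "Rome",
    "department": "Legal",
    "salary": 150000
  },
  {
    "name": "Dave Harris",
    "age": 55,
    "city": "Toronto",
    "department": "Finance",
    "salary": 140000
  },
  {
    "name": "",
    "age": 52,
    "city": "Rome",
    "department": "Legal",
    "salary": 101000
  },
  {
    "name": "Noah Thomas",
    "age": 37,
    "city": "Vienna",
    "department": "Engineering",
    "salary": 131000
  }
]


Validating 6 records:
Rules: name non-empty, age > 0, salary > 0

  Row 1 (Judy Jones): OK
  Row 2 (Liam Harris): OK
  Row 3 (Rosa Anderson): OK
  Row 4 (Dave Harris): OK
  Row 5 (???): empty name
  Row 6 (Noah Thomas): OK

Total errors: 1

1 errors


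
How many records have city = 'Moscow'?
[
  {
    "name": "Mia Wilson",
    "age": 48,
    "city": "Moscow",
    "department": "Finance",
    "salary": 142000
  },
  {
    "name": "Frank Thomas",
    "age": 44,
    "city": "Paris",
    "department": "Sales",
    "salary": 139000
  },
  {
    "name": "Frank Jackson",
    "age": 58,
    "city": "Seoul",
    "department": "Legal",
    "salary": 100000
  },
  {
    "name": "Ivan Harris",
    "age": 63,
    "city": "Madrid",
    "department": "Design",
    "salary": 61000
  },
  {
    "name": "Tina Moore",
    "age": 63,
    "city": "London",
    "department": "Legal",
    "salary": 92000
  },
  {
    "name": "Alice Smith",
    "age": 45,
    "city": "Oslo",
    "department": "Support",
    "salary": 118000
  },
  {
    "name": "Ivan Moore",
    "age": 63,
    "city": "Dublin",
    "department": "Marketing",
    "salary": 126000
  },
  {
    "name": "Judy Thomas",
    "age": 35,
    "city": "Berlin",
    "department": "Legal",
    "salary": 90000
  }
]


Data: 8 records
Condition: city = 'Moscow'

Checking each record:
  Mia Wilson: Moscow MATCH
  Frank Thomas: Paris
  Frank Jackson: Seoul
  Ivan Harris: Madrid
  Tina Moore: London
  Alice Smith: Oslo
  Ivan Moore: Dublin
  Judy Thomas: Berlin

Count: 1

1


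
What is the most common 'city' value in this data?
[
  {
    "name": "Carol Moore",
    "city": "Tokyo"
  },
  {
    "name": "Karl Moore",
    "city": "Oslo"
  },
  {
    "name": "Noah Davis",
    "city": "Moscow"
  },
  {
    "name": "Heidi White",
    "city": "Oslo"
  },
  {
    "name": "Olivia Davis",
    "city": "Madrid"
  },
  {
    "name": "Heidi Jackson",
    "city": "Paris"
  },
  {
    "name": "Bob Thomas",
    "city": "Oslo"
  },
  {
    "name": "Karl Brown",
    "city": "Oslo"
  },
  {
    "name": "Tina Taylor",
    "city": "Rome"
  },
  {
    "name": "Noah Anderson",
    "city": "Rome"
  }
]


Counting 'city' values across 10 records:

  Oslo: 4 ####
  Rome: 2 ##
  Tokyo: 1 #
  Moscow: 1 #
  Madrid: 1 #
  Paris: 1 #

Most common: Oslo (4 times)

Oslo (4 times)


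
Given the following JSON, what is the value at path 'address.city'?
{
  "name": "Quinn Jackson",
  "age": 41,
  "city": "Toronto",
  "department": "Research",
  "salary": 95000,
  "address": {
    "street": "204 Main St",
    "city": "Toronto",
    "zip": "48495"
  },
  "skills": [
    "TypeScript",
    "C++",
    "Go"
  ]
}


Query: address.city
Path: address -> city
Value: Toronto

Toronto


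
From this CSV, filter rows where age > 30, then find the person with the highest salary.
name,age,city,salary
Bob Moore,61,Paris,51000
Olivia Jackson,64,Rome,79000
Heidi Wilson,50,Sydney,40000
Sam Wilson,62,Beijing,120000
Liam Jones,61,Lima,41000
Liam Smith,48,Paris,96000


Filter: age > 30
Sort by: salary (descending)

Filtered records (6):
  Sam Wilson, age 62, salary $120000
  Liam Smith, age 48, salary $96000
  Olivia Jackson, age 64, salary $79000
  Bob Moore, age 61, salary $51000
  Liam Jones, age 61, salary $41000
  Heidi Wilson, age 50, salary $40000

Highest salary: Sam Wilson ($120000)

Sam Wilson


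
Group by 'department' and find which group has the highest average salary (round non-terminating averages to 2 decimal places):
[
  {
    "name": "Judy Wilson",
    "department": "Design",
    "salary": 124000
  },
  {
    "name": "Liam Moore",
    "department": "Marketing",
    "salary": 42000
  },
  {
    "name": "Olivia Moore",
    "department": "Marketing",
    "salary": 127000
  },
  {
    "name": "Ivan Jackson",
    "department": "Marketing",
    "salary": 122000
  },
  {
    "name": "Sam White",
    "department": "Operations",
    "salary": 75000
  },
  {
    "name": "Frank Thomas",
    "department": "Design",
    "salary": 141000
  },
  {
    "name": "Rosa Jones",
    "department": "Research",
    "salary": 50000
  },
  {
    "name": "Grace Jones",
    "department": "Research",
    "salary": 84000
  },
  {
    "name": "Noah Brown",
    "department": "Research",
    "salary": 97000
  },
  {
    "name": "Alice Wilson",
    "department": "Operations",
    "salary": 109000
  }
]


Group by: department

Groups:
  Design: 2 people, avg salary = 265000/2 = $132500
  Marketing: 3 people, avg salary = 291000/3 = $97000
  Operations: 2 people, avg salary = 184000/2 = $92000
  Research: 3 people, avg salary = 231000/3 = $77000

Highest average salary: Design ($132500)

Design ($132500)


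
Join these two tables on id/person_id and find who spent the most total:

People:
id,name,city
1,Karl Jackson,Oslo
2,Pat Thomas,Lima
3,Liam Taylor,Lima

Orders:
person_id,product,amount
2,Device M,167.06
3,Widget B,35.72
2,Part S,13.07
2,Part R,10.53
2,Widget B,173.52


Join on: people.id = orders.person_id

Joined rows:
  Pat Thomas (Lima) bought Device M for $167.06
  Liam Taylor (Lima) bought Widget B for $35.72
  Pat Thomas (Lima) bought Part S for $13.07
  Pat Thomas (Lima) bought Part R for $10.53
  Pat Thomas (Lima) bought Widget B for $173.52

Total per person:
  Pat Thomas: $364.18
  Liam Taylor: $35.72

Top spender: Pat Thomas ($364.18)

Pat Thomas ($364.18)


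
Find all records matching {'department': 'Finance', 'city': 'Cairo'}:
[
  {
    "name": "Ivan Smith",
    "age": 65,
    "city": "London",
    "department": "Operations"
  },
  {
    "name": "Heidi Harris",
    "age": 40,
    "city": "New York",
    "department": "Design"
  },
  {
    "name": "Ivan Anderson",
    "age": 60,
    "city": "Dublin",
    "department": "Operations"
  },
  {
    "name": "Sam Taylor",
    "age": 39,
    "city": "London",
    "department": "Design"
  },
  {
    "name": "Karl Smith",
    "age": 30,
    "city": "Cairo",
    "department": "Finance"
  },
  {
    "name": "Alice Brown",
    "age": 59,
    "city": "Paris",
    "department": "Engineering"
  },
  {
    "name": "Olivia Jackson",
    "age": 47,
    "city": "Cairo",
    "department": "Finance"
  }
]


Search criteria: {'department': 'Finance', 'city': 'Cairo'}

Checking 7 records:
  Ivan Smith: {department: Operations, city: London}
  Heidi Harris: {department: Design, city: New York}
  Ivan Anderson: {department: Operations, city: Dublin}
  Sam Taylor: {department: Design, city: London}
  Karl Smith: {department: Finance, city: Cairo} <-- MATCH
  Alice Brown: {department: Engineering, city: Paris}
  Olivia Jackson: {department: Finance, city: Cairo} <-- MATCH

Matches: ["Karl Smith", "Olivia Jackson"]

["Karl Smith", "Olivia Jackson"]


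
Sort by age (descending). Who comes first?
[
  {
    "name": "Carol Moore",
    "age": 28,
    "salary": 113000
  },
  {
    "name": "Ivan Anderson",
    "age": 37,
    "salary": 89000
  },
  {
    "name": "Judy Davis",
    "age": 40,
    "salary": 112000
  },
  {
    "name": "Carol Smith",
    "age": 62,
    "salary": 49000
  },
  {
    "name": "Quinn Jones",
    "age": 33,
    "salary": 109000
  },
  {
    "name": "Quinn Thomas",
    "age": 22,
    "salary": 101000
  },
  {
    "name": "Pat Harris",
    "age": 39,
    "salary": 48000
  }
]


Sort by: age (descending)

Sorted order:
  1. Carol Smith (age = 62)
  2. Judy Davis (age = 40)
  3. Pat Harris (age = 39)
  4. Ivan Anderson (age = 37)
  5. Quinn Jones (age = 33)
  6. Carol Moore (age = 28)
  7. Quinn Thomas (age = 22)

First: Carol Smith

Carol Smith


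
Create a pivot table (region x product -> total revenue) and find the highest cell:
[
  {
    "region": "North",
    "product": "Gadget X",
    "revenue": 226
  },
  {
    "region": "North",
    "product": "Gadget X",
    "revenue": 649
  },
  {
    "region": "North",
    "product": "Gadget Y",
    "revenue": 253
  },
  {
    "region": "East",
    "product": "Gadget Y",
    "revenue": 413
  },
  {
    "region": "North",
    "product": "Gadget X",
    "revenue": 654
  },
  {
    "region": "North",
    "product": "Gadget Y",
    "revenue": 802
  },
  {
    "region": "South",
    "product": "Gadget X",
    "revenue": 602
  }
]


Pivot: region (rows) x product (columns) -> total revenue

     Gadget X      Gadget Y    
East             0           413  
North         1529          1055  
South          602             0  

Highest: North / Gadget X = $1529

North / Gadget X = $1529


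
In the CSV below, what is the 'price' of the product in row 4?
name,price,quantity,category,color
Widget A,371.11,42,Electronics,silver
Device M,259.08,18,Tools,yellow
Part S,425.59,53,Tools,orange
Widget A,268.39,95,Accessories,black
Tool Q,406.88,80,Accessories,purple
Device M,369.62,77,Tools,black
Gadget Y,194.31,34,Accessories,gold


Query: Row 4 ('Widget A'), column 'price'
Value: 268.39

268.39


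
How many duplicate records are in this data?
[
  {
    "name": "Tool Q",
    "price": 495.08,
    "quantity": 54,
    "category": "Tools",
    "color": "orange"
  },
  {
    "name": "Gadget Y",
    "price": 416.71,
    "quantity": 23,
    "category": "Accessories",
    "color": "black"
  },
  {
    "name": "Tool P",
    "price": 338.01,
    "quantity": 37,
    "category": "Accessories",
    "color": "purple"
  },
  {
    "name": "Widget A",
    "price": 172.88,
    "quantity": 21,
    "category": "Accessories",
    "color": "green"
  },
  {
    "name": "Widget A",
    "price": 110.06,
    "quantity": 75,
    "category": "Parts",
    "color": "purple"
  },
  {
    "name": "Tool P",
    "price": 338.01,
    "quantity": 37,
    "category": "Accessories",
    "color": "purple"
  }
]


Checking 6 records for duplicates:

  Row 1: Tool Q ($495.08, qty 54)
  Row 2: Gadget Y ($416.71, qty 23)
  Row 3: Tool P ($338.01, qty 37)
  Row 4: Widget A ($172.88, qty 21)
  Row 5: Widget A ($110.06, qty 75)
  Row 6: Tool P ($338.01, qty 37) <-- DUPLICATE

Duplicates found: 1
Unique records: 5

1 duplicates, 5 unique


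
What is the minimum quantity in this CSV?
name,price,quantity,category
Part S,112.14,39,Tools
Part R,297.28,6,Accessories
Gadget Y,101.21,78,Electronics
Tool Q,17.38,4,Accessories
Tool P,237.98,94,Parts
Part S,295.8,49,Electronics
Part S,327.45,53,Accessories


Computing minimum quantity:
Values: [39, 6, 78, 4, 94, 49, 53]
Min = 4

4


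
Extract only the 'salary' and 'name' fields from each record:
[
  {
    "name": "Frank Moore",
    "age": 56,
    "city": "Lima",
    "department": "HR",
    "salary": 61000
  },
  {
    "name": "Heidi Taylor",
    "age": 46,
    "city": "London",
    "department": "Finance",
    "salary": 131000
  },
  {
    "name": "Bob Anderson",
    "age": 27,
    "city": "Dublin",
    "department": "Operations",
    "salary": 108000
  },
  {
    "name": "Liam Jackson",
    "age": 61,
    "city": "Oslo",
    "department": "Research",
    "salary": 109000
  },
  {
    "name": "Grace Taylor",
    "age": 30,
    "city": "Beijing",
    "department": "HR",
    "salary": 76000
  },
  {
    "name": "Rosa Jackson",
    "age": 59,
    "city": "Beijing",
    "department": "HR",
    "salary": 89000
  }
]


Original: 6 records with fields: name, age, city, department, salary
Keep: ['salary', 'name']
Drop: ['age', 'city', 'department']
Result: 6 records, 2 fields each

[
  {
    "salary": 61000,
    "name": "Frank Moore"
  },
  {
    "salary": 131000,
    "name": "Heidi Taylor"
  },
  {
    "salary": 108000,
    "name": "Bob Anderson"
  },
  {
    "salary": 109000,
    "name": "Liam Jackson"
  },
  {
    "salary": 76000,
    "name": "Grace Taylor"
  },
  {
    "salary": 89000,
    "name": "Rosa Jackson"
  }
]


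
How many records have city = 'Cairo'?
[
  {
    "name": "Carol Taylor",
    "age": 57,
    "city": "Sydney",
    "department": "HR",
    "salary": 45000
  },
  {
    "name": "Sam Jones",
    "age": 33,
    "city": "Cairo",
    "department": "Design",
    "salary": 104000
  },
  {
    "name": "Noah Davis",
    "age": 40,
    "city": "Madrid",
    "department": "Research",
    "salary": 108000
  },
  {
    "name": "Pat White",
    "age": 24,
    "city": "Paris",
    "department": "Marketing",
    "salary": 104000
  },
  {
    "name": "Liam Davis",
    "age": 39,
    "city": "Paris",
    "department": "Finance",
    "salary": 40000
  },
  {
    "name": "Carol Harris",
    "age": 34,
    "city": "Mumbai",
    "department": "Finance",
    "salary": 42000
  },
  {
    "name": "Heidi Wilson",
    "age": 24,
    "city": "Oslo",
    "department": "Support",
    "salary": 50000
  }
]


Data: 7 records
Condition: city = 'Cairo'

Checking each record:
  Carol Taylor: Sydney
  Sam Jones: Cairo MATCH
  Noah Davis: Madrid
  Pat White: Paris
  Liam Davis: Paris
  Carol Harris: Mumbai
  Heidi Wilson: Oslo

Count: 1

1


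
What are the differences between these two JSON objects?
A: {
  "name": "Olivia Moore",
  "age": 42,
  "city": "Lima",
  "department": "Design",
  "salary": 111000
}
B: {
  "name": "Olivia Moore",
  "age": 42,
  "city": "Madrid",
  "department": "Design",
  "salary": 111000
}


Comparing each field (in key order):
  name: same
  age: same
  city: DIFFERENT
  department: same
  salary: same
Differences:
  city: Lima -> Madrid

1 field(s) changed

1 change: city


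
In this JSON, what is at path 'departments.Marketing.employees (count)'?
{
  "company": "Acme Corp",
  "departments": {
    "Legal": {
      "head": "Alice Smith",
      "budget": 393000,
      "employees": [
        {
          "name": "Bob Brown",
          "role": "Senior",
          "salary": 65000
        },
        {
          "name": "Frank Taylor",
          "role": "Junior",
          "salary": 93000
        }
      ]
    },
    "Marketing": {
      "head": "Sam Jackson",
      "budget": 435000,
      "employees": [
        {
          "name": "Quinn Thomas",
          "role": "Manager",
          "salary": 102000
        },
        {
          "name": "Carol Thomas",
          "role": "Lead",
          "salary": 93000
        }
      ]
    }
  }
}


Path: departments.Marketing.employees (count)

Navigate:
  -> departments
  -> Marketing
  -> employees (array, length 2)

2


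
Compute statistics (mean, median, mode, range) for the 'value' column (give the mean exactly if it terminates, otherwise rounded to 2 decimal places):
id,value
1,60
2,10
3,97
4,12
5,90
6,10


Data: [60, 10, 97, 12, 90, 10]
Count: 6
Sum: 279
Mean: 279/6 = 46.5
Sorted: [10, 10, 12, 60, 90, 97]
Median: 36.0
Mode: 10 (2 times)
Range: 97 - 10 = 87
Min: 10, Max: 97

mean=46.5, median=36.0, mode=10, range=87


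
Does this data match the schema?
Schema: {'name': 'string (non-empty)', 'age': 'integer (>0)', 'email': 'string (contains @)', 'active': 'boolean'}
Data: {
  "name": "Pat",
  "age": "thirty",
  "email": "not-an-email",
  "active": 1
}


Validating each field against schema:
  name: OK (non-empty string)
  age: FAIL ("thirty" is not an integer)
  email: FAIL ("not-an-email" does not contain @)
  active: FAIL (1 is not a boolean)

Result: INVALID (3 errors: age, email, active)

INVALID (3 errors: age, email, active)


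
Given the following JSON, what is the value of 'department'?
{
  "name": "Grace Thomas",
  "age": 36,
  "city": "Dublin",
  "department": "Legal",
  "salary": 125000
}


Looking up field 'department'
Value: Legal

Legal


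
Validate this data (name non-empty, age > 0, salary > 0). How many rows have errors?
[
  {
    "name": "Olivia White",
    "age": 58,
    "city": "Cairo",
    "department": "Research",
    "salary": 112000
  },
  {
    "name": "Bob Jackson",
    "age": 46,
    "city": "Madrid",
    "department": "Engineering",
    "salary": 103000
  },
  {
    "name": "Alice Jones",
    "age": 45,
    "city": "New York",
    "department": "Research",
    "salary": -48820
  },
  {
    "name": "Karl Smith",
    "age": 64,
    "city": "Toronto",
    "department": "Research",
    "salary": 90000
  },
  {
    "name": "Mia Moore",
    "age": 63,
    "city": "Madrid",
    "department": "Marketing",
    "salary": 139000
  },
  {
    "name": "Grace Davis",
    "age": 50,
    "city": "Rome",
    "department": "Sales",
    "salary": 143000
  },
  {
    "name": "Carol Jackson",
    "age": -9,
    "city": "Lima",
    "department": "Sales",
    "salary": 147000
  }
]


Validating 7 records:
Rules: name non-empty, age > 0, salary > 0

  Row 1 (Olivia White): OK
  Row 2 (Bob Jackson): OK
  Row 3 (Alice Jones): negative salary: -48820
  Row 4 (Karl Smith): OK
  Row 5 (Mia Moore): OK
  Row 6 (Grace Davis): OK
  Row 7 (Carol Jackson): negative age: -9

Total errors: 2

2 errors


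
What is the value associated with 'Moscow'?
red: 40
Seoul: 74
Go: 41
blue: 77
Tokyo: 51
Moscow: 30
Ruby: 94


Looking up key 'Moscow'
Value: 30

30


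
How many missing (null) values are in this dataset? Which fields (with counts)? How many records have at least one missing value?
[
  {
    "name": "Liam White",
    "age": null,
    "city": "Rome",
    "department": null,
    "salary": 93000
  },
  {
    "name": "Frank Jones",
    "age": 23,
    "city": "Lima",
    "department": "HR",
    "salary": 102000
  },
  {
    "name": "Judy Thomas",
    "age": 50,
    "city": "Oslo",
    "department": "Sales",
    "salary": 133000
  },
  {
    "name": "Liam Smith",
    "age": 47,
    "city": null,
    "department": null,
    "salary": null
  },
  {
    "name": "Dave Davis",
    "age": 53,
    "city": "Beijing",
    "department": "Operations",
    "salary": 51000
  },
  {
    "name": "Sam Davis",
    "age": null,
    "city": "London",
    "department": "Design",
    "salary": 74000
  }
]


Checking for missing (null) values in 6 records:

  Liam White: age, department
  Frank Jones: complete
  Judy Thomas: complete
  Liam Smith: city, department, salary
  Dave Davis: complete
  Sam Davis: age

Per field:
  name: 0 missing
  age: 2 missing
  city: 1 missing
  department: 2 missing
  salary: 1 missing

Total missing values: 6
Records with any missing: 3

6 missing values (age: 2, city: 1, department: 2, salary: 1); 3 incomplete records


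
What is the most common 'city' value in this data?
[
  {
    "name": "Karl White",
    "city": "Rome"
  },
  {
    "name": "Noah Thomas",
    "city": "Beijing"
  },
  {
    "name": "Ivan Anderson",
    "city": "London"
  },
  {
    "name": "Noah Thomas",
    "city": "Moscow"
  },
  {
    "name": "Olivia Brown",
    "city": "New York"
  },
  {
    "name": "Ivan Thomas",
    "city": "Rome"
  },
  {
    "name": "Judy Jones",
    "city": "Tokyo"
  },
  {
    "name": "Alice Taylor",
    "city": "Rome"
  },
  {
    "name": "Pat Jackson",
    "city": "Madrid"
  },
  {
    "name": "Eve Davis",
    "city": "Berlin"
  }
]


Counting 'city' values across 10 records:

  Rome: 3 ###
  Beijing: 1 #
  London: 1 #
  Moscow: 1 #
  New York: 1 #
  Tokyo: 1 #
  Madrid: 1 #
  Berlin: 1 #

Most common: Rome (3 times)

Rome (3 times)


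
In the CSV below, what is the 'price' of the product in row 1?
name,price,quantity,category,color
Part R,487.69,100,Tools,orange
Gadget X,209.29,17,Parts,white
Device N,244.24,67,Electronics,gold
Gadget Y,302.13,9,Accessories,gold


Query: Row 1 ('Part R'), column 'price'
Value: 487.69

487.69


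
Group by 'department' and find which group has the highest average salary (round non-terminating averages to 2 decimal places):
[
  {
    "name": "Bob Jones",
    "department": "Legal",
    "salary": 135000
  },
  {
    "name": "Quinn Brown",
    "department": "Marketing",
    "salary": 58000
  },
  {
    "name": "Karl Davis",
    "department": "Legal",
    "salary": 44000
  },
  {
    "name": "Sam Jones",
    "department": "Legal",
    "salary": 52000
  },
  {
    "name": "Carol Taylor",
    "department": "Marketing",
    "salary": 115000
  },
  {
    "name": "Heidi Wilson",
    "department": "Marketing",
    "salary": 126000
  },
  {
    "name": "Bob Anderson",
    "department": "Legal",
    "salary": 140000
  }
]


Group by: department

Groups:
  Legal: 4 people, avg salary = 371000/4 = $92750
  Marketing: 3 people, avg salary = 299000/3 ≈ $99666.67

Highest average salary: Marketing (≈$99666.67)

Marketing (≈$99666.67)


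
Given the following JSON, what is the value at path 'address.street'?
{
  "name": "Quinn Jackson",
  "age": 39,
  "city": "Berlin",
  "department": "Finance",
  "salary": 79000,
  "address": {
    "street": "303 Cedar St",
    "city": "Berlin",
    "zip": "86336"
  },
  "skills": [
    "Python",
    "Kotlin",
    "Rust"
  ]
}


Query: address.street
Path: address -> street
Value: 303 Cedar St

303 Cedar St


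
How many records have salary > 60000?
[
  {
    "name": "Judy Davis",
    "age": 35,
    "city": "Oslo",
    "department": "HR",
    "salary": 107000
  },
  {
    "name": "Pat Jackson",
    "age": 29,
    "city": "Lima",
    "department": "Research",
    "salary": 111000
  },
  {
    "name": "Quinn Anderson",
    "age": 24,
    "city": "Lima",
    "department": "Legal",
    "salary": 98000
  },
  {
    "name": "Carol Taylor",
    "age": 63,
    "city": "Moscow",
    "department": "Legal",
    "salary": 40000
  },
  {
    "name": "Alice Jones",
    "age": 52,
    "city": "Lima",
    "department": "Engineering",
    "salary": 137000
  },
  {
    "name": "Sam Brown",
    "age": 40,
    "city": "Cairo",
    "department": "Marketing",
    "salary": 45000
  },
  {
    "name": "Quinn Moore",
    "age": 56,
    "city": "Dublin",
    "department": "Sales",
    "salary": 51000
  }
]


Data: 7 records
Condition: salary > 60000

Checking each record:
  Judy Davis: 107000 MATCH
  Pat Jackson: 111000 MATCH
  Quinn Anderson: 98000 MATCH
  Carol Taylor: 40000
  Alice Jones: 137000 MATCH
  Sam Brown: 45000
  Quinn Moore: 51000

Count: 4

4


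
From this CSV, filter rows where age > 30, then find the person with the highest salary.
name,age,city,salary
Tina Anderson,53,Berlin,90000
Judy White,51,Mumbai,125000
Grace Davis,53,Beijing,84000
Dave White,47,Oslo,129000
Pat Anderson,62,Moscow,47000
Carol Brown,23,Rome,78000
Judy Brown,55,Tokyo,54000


Filter: age > 30
Sort by: salary (descending)

Filtered records (6):
  Dave White, age 47, salary $129000
  Judy White, age 51, salary $125000
  Tina Anderson, age 53, salary $90000
  Grace Davis, age 53, salary $84000
  Judy Brown, age 55, salary $54000
  Pat Anderson, age 62, salary $47000

Highest salary: Dave White ($129000)

Dave White


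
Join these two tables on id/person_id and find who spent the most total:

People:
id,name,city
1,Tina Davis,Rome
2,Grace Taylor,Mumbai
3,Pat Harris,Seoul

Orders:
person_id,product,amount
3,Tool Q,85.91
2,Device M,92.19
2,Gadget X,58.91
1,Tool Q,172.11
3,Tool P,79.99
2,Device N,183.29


Join on: people.id = orders.person_id

Joined rows:
  Pat Harris (Seoul) bought Tool Q for $85.91
  Grace Taylor (Mumbai) bought Device M for $92.19
  Grace Taylor (Mumbai) bought Gadget X for $58.91
  Tina Davis (Rome) bought Tool Q for $172.11
  Pat Harris (Seoul) bought Tool P for $79.99
  Grace Taylor (Mumbai) bought Device N for $183.29

Total per person:
  Grace Taylor: $334.39
  Tina Davis: $172.11
  Pat Harris: $165.90

Top spender: Grace Taylor ($334.39)

Grace Taylor ($334.39)


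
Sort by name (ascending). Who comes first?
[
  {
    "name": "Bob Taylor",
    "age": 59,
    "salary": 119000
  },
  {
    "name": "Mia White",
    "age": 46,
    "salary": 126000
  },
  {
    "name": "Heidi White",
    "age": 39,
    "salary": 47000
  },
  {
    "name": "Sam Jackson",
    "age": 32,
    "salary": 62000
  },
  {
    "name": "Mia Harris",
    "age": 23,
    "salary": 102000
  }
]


Sort by: name (ascending)

Sorted order:
  1. Bob Taylor (name = Bob Taylor)
  2. Heidi White (name = Heidi White)
  3. Mia Harris (name = Mia Harris)
  4. Mia White (name = Mia White)
  5. Sam Jackson (name = Sam Jackson)

First: Bob Taylor

Bob Taylor


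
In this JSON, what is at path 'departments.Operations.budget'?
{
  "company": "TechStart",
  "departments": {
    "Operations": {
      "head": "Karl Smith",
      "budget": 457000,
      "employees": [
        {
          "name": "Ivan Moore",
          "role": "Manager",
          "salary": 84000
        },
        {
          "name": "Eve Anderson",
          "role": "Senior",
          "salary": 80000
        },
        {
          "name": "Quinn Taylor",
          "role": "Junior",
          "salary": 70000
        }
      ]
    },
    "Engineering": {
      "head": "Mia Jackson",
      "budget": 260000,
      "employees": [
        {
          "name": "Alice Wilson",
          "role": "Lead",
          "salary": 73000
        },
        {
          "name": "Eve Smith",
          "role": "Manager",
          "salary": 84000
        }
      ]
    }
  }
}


Path: departments.Operations.budget

Navigate:
  -> departments
  -> Operations
  -> budget = 457000

457000


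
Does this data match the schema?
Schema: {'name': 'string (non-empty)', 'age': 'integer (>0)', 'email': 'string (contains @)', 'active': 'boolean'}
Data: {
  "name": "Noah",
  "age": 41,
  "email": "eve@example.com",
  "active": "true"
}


Validating each field against schema:
  name: OK (non-empty string)
  age: OK (positive integer)
  email: OK (string with @)
  active: FAIL ("true" is not a boolean)

Result: INVALID (1 error: active)

INVALID (1 error: active)


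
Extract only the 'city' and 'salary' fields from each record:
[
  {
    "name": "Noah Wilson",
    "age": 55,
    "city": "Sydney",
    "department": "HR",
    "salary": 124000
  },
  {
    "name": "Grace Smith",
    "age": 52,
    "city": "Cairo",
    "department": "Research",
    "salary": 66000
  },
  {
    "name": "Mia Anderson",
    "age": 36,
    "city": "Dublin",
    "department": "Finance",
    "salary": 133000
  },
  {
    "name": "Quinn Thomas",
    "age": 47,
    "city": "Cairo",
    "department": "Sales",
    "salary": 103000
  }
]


Original: 4 records with fields: name, age, city, department, salary
Keep: ['city', 'salary']
Drop: ['name', 'age', 'department']
Result: 4 records, 2 fields each

[
  {
    "city": "Sydney",
    "salary": 124000
  },
  {
    "city": "Cairo",
    "salary": 66000
  },
  {
    "city": "Dublin",
    "salary": 133000
  },
  {
    "city": "Cairo",
    "salary": 103000
  }
]


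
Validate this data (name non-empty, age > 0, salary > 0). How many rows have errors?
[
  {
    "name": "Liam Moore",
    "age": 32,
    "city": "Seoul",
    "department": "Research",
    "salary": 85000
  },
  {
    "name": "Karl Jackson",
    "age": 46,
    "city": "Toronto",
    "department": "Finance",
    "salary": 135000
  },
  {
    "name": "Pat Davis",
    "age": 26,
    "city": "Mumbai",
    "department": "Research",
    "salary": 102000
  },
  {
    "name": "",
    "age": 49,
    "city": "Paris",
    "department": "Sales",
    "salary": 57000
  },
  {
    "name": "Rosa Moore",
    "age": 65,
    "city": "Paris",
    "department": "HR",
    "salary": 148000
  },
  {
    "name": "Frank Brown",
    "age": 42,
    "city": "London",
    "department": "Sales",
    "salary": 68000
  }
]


Validating 6 records:
Rules: name non-empty, age > 0, salary > 0

  Row 1 (Liam Moore): OK
  Row 2 (Karl Jackson): OK
  Row 3 (Pat Davis): OK
  Row 4 (???): empty name
  Row 5 (Rosa Moore): OK
  Row 6 (Frank Brown): OK

Total errors: 1

1 errors


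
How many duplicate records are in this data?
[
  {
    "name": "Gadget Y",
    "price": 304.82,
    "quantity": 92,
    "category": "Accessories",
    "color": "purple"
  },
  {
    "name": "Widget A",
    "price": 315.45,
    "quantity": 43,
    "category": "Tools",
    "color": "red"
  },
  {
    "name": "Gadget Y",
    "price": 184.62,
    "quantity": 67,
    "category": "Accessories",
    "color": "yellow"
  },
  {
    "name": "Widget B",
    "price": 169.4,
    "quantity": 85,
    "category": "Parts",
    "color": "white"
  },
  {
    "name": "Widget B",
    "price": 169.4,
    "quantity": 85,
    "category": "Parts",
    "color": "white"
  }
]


Checking 5 records for duplicates:

  Row 1: Gadget Y ($304.82, qty 92)
  Row 2: Widget A ($315.45, qty 43)
  Row 3: Gadget Y ($184.62, qty 67)
  Row 4: Widget B ($169.4, qty 85)
  Row 5: Widget B ($169.4, qty 85) <-- DUPLICATE

Duplicates found: 1
Unique records: 4

1 duplicates, 4 unique


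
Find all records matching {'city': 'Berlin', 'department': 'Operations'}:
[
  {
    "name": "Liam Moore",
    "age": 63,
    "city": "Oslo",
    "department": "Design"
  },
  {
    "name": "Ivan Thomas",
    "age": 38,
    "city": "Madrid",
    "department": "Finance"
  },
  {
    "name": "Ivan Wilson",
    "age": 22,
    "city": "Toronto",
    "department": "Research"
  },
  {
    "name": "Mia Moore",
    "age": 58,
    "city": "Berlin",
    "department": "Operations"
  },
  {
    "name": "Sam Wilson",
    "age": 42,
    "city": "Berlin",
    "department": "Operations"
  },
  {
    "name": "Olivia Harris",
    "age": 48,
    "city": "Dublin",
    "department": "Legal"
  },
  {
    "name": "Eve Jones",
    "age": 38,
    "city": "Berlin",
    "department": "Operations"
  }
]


Search criteria: {'city': 'Berlin', 'department': 'Operations'}

Checking 7 records:
  Liam Moore: {city: Oslo, department: Design}
  Ivan Thomas: {city: Madrid, department: Finance}
  Ivan Wilson: {city: Toronto, department: Research}
  Mia Moore: {city: Berlin, department: Operations} <-- MATCH
  Sam Wilson: {city: Berlin, department: Operations} <-- MATCH
  Olivia Harris: {city: Dublin, department: Legal}
  Eve Jones: {city: Berlin, department: Operations} <-- MATCH

Matches: ["Mia Moore", "Sam Wilson", "Eve Jones"]

["Mia Moore", "Sam Wilson", "Eve Jones"]


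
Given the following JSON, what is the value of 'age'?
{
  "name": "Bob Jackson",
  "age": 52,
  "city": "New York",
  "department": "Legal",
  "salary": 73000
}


Looking up field 'age'
Value: 52

52


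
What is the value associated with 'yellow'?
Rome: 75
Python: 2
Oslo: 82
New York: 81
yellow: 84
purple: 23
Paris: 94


Looking up key 'yellow'
Value: 84

84


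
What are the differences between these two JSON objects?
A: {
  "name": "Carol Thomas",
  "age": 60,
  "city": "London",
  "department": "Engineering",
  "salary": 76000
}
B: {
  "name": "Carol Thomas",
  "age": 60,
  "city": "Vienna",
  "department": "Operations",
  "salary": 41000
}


Comparing each field (in key order):
  name: same
  age: same
  city: DIFFERENT
  department: DIFFERENT
  salary: DIFFERENT
Differences:
  city: London -> Vienna
  department: Engineering -> Operations
  salary: 76000 -> 41000

3 field(s) changed

3 changes: city, department, salary


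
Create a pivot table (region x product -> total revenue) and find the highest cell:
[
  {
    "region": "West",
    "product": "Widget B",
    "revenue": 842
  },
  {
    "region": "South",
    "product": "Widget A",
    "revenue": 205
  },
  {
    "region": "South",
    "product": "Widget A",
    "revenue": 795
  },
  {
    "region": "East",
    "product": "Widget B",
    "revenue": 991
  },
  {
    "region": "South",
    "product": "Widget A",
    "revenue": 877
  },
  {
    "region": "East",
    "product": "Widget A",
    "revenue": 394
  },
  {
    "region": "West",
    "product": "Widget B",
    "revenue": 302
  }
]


Pivot: region (rows) x product (columns) -> total revenue

     Widget A      Widget B    
East           394           991  
South         1877             0  
West             0          1144  

Highest: South / Widget A = $1877

South / Widget A = $1877


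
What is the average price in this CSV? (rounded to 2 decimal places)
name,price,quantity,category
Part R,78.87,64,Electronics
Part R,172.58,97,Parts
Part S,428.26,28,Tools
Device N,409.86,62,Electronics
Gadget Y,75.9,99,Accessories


Computing average price:
Values: [78.87, 172.58, 428.26, 409.86, 75.9]
Sum = 1165.47
Count = 5
Average = 1165.47/5 = 233.094 exactly -> 233.09 (rounded half-up to 2 decimal places)

233.09


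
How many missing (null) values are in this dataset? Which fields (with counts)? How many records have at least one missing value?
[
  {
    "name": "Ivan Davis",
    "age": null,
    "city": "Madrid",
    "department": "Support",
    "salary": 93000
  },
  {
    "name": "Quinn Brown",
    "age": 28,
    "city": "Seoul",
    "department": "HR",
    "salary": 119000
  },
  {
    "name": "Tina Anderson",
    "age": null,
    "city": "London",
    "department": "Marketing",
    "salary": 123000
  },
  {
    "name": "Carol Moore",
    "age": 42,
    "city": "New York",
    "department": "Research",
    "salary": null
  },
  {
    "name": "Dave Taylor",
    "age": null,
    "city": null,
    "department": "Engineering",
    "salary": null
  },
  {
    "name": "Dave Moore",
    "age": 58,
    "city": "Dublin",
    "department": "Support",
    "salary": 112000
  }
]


Checking for missing (null) values in 6 records:

  Ivan Davis: age
  Quinn Brown: complete
  Tina Anderson: age
  Carol Moore: salary
  Dave Taylor: age, city, salary
  Dave Moore: complete

Per field:
  name: 0 missing
  age: 3 missing
  city: 1 missing
  department: 0 missing
  salary: 2 missing

Total missing values: 6
Records with any missing: 4

6 missing values (age: 3, city: 1, salary: 2); 4 incomplete records


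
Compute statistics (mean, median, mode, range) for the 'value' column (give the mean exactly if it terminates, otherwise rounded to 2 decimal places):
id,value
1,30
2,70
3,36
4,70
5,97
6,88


Data: [30, 70, 36, 70, 97, 88]
Count: 6
Sum: 391
Mean: 391/6 ≈ 65.17 (rounded to 2 decimal places)
Sorted: [30, 36, 70, 70, 88, 97]
Median: 70.0
Mode: 70 (2 times)
Range: 97 - 30 = 67
Min: 30, Max: 97

mean≈65.17, median=70.0, mode=70, range=67


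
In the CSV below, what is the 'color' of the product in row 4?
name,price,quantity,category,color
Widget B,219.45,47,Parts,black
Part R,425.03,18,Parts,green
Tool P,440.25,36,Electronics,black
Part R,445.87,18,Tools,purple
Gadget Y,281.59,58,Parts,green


Query: Row 4 ('Part R'), column 'color'
Value: purple

purple


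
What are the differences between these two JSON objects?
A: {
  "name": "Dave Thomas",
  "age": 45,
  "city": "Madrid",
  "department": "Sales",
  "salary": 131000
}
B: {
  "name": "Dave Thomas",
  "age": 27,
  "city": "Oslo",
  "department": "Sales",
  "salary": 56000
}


Comparing each field (in key order):
  name: same
  age: DIFFERENT
  city: DIFFERENT
  department: same
  salary: DIFFERENT
Differences:
  age: 45 -> 27
  city: Madrid -> Oslo
  salary: 131000 -> 56000

3 field(s) changed

3 changes: age, city, salary


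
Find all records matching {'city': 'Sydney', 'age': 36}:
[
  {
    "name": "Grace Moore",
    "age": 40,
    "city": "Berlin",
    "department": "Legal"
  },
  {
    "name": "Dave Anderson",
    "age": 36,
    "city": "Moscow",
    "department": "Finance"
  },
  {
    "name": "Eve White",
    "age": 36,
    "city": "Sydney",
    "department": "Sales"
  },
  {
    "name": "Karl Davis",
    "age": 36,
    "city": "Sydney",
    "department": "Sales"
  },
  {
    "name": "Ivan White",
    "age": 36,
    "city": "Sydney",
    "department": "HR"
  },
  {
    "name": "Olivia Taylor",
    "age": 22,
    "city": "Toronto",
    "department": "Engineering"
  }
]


Search criteria: {'city': 'Sydney', 'age': 36}

Checking 6 records:
  Grace Moore: {city: Berlin, age: 40}
  Dave Anderson: {city: Moscow, age: 36}
  Eve White: {city: Sydney, age: 36} <-- MATCH
  Karl Davis: {city: Sydney, age: 36} <-- MATCH
  Ivan White: {city: Sydney, age: 36} <-- MATCH
  Olivia Taylor: {city: Toronto, age: 22}

Matches: ["Eve White", "Karl Davis", "Ivan White"]

["Eve White", "Karl Davis", "Ivan White"]


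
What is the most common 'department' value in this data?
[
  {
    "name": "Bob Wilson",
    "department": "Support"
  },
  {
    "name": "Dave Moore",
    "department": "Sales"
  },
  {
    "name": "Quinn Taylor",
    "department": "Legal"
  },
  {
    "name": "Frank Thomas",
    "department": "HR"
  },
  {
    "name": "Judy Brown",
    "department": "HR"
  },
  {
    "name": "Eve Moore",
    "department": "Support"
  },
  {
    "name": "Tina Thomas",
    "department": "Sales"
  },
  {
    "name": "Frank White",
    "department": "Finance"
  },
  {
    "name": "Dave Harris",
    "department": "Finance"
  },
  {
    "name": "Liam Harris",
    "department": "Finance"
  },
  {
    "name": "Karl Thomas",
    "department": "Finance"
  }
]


Counting 'department' values across 11 records:

  Finance: 4 ####
  Support: 2 ##
  Sales: 2 ##
  HR: 2 ##
  Legal: 1 #

Most common: Finance (4 times)

Finance (4 times)


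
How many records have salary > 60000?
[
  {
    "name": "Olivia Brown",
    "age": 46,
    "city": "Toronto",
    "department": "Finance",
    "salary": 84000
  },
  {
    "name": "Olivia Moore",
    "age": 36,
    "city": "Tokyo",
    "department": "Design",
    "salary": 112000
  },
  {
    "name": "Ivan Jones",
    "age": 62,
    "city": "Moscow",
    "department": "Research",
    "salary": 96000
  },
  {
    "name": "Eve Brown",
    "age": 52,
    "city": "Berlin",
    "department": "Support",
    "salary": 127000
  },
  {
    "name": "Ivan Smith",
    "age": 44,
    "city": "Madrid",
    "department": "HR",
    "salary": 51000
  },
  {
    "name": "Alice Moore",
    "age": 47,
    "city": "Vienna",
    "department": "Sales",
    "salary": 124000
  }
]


Data: 6 records
Condition: salary > 60000

Checking each record:
  Olivia Brown: 84000 MATCH
  Olivia Moore: 112000 MATCH
  Ivan Jones: 96000 MATCH
  Eve Brown: 127000 MATCH
  Ivan Smith: 51000
  Alice Moore: 124000 MATCH

Count: 5

5


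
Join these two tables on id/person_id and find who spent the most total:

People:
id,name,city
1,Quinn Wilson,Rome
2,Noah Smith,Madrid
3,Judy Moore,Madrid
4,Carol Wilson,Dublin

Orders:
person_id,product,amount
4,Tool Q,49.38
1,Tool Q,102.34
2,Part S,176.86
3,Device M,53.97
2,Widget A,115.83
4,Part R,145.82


Join on: people.id = orders.person_id

Joined rows:
  Carol Wilson (Dublin) bought Tool Q for $49.38
  Quinn Wilson (Rome) bought Tool Q for $102.34
  Noah Smith (Madrid) bought Part S for $176.86
  Judy Moore (Madrid) bought Device M for $53.97
  Noah Smith (Madrid) bought Widget A for $115.83
  Carol Wilson (Dublin) bought Part R for $145.82

Total per person:
  Noah Smith: $292.69
  Carol Wilson: $195.20
  Quinn Wilson: $102.34
  Judy Moore: $53.97

Top spender: Noah Smith ($292.69)

Noah Smith ($292.69)
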